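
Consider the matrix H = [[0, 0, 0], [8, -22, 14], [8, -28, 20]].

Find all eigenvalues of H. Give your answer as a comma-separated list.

-8, 0, 6

Set up det(lambda·I - H) = 0.
Expanding along the first row, p(lambda) = lambda^3 + 2·lambda^2 - 48·lambda.
Try lambda = -8: p(-8) = 0, so -8 is a root.
Factor out (lambda + 8): p(lambda) = (lambda + 8)·(lambda^2 - 6·lambda).
The quadratic factors as lambda·(lambda - 6).
Eigenvalues: -8, 0, 6.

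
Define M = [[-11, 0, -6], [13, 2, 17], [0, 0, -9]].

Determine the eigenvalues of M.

-11, -9, 2

Compute the characteristic polynomial p(λ) = det(λI - M).
Cofactor expansion gives p(λ) = λ^3 + 18λ^2 + 59λ - 198.
Rational-root test: λ = 2 gives p(2) = 0.
Dividing by (λ - 2) leaves λ^2 + 20λ + 99.
The quadratic factors as (λ + 11)·(λ + 9).
Eigenvalues: -11, -9, 2.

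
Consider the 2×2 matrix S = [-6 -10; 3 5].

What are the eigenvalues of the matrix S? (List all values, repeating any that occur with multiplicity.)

-1, 0

det(S - tI) = (-6 - t)(5 - t) - (-10)·(3) = t^2 + t.
This factors as (t + 1)·t = 0.
Eigenvalues: -1, 0.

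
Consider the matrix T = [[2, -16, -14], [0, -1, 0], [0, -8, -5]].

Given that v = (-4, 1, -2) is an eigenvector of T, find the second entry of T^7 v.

-1

First find the eigenvalue: Tv = (4, -1, 2) = -1·(-4, 1, -2), so λ = -1.
Then T^7 v = λ^7·v = (-1)^7·(-4, 1, -2) = -1·(-4, 1, -2) = (4, -1, 2).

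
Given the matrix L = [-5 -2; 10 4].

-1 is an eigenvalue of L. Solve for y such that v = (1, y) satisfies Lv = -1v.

We need (L + 1I)v = 0.
L + 1I = [[-4, -2], [10, 5]].
Row 1: (-4)·1 + (-2)·y = 0
Row 2: (10)·1 + (5)·y = 0
Solving gives y = -2.
Check: L·(1, -2) = (-1, 2) = -1·(1, -2).

-2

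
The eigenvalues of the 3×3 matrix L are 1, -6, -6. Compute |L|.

36

det(L) is the product of the eigenvalues: (1) · (-6) · (-6) = 36.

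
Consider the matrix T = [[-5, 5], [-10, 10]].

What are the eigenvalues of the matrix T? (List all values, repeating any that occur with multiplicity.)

det(T - tI) = (-5 - t)(10 - t) - (5)·(-10) = t^2 - 5t.
This factors as t·(t - 5) = 0.
Eigenvalues: 0, 5.

0, 5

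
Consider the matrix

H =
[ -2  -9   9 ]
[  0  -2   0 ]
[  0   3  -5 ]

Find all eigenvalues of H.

-5, -2, -2

Compute the characteristic polynomial p(lambda) = det(lambda·I - H).
Expanding along the first row, p(lambda) = lambda^3 + 9·lambda^2 + 24·lambda + 20.
Try lambda = -2: p(-2) = 0, so -2 is a root.
Factor out (lambda + 2): p(lambda) = (lambda + 2)·(lambda^2 + 7·lambda + 10).
The quadratic factors as (lambda + 5)·(lambda + 2).
Eigenvalues: -5, -2, -2.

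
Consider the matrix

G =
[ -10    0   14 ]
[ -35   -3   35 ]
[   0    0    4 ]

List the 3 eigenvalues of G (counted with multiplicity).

-10, -3, 4

Set up det(rI - G) = 0.
Expanding the 3×3 determinant: p(r) = r^3 + 9r^2 - 22r - 120.
Rational-root test: r = -3 gives p(-3) = 0.
Dividing by (r + 3) leaves r^2 + 6r - 40.
The quadratic factors as (r + 10)·(r - 4).
Eigenvalues: -10, -3, 4.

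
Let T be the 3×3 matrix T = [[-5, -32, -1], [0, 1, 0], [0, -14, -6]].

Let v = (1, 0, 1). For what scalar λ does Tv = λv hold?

Compute Tv: T·(1, 0, 1) = (-6, 0, -6).
Since Tv = λv, compare component 1: -6 = λ·1, so λ = -6.

-6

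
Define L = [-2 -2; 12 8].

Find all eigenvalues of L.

det(L - rI) = (-2 - r)(8 - r) - (-2)·(12) = r^2 - 6r + 8.
This factors as (r - 2)·(r - 4) = 0.
Eigenvalues: 2, 4.

2, 4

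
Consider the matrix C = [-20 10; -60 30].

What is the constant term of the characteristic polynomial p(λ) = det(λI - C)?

0

p(0) = det(0·I − C) = det(−C) = (−1)^2·det(C).
det(C) = 0, so p(0) = 0.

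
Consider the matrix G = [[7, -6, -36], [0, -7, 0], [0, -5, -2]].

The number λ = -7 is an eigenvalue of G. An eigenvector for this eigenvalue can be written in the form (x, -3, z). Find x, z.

We need (G + 7I)v = 0.
G + 7I = [[14, -6, -36], [0, 0, 0], [0, -5, 5]].
Row 1: (14)·x + (-6)·-3 + (-36)·z = 0
Row 2: (0)·x + (0)·-3 + (0)·z = 0
Row 3: (0)·x + (-5)·-3 + (5)·z = 0
Solving gives x = -9, z = -3.
Check: G·(-9, -3, -3) = (63, 21, 21) = -7·(-9, -3, -3).

-9, -3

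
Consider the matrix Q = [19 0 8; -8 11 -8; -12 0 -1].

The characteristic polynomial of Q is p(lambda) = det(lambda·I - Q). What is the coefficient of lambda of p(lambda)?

p(lambda) = lambda^3 - 29·lambda^2 + 275·lambda - 847.
The coefficient of lambda is 275.

275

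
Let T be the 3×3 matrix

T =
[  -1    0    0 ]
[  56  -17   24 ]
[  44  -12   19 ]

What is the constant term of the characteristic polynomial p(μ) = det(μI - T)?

p(0) = det(0·I − T) = det(−T) = (−1)^3·det(T).
det(T) = 35, so p(0) = -35.

-35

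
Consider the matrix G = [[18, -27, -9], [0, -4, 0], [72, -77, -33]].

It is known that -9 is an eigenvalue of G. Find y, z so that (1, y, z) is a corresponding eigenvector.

0, 3

We need (G + 9I)v = 0.
G + 9I = [[27, -27, -9], [0, 5, 0], [72, -77, -24]].
Row 1: (27)·1 + (-27)·y + (-9)·z = 0
Row 2: (0)·1 + (5)·y + (0)·z = 0
Row 3: (72)·1 + (-77)·y + (-24)·z = 0
Solving gives y = 0, z = 3.
Check: G·(1, 0, 3) = (-9, 0, -27) = -9·(1, 0, 3).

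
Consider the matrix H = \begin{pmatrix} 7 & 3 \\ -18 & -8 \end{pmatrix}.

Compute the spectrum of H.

-2, 1

det(H - sI) = (7 - s)(-8 - s) - (3)·(-18) = s^2 + s - 2.
This factors as (s + 2)·(s - 1) = 0.
Eigenvalues: -2, 1.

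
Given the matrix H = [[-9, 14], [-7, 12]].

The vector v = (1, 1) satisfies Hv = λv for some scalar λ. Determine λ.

Compute Hv: H·(1, 1) = (5, 5).
Since Hv = λv, compare component 1: 5 = λ·1, so λ = 5.

5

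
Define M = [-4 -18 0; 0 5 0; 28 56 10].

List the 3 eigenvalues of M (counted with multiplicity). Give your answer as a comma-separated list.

-4, 5, 10

Set up det(λI - M) = 0.
Expanding along the first row, p(λ) = λ^3 - 11λ^2 - 10λ + 200.
Rational-root test: λ = 10 gives p(10) = 0.
Factor out (λ - 10): p(λ) = (λ - 10)·(λ^2 - λ - 20).
The quadratic factors as (λ + 4)·(λ - 5).
Eigenvalues: -4, 5, 10.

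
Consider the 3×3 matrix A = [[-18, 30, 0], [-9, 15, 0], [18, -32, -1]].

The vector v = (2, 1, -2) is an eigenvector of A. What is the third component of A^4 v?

-162

First find the eigenvalue: Av = (-6, -3, 6) = -3·(2, 1, -2), so λ = -3.
Then A^4 v = λ^4·v = (-3)^4·(2, 1, -2) = 81·(2, 1, -2) = (162, 81, -162).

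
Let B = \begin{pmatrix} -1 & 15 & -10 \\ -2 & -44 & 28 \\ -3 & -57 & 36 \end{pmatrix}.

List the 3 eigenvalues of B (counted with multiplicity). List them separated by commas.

-6, -2, -1

The characteristic polynomial is p(μ) = det(μI - B).
Cofactor expansion gives p(μ) = μ^3 + 9μ^2 + 20μ + 12.
Since p(-1) = 0, μ = -1 is a root.
Factor out (μ + 1): p(μ) = (μ + 1)·(μ^2 + 8μ + 12).
The quadratic factors as (μ + 6)·(μ + 2).
Eigenvalues: -6, -2, -1.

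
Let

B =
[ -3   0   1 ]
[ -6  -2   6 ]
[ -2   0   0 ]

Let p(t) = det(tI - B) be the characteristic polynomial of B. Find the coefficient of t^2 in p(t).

The coefficient of t^2 of det(tI - B) is −trace(B).
trace(B) = (-3) + (-2) + (0) = -5, so the coefficient is 5.

5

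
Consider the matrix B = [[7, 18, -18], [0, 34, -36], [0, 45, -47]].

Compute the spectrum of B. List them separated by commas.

The characteristic polynomial is p(λ) = det(λI - B).
Expanding along the first row, p(λ) = λ^3 + 6λ^2 - 69λ - 154.
Since p(-2) = 0, λ = -2 is a root.
Factor out (λ + 2): p(λ) = (λ + 2)·(λ^2 + 4λ - 77).
The quadratic factors as (λ + 11)·(λ - 7).
Eigenvalues: -11, -2, 7.

-11, -2, 7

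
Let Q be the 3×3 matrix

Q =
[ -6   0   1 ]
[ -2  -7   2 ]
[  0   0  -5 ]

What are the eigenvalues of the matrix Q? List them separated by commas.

-7, -6, -5

Compute the characteristic polynomial p(λ) = det(λI - Q).
Expanding the 3×3 determinant: p(λ) = λ^3 + 18λ^2 + 107λ + 210.
Try λ = -5: p(-5) = 0, so -5 is a root.
Dividing by (λ + 5) leaves λ^2 + 13λ + 42.
The quadratic factors as (λ + 7)·(λ + 6).
Eigenvalues: -7, -6, -5.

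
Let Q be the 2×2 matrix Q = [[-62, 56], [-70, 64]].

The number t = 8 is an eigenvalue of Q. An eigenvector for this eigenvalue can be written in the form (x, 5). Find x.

4

We need (Q - 8I)v = 0.
Q - 8I = [[-70, 56], [-70, 56]].
Row 1: (-70)·x + (56)·5 = 0
Row 2: (-70)·x + (56)·5 = 0
Solving gives x = 4.
Check: Q·(4, 5) = (32, 40) = 8·(4, 5).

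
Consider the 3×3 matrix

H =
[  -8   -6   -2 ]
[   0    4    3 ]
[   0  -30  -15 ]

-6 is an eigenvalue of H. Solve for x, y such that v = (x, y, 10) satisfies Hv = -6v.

-1, -3

We need (H + 6I)v = 0.
H + 6I = [[-2, -6, -2], [0, 10, 3], [0, -30, -9]].
Row 1: (-2)·x + (-6)·y + (-2)·10 = 0
Row 2: (0)·x + (10)·y + (3)·10 = 0
Row 3: (0)·x + (-30)·y + (-9)·10 = 0
Solving gives x = -1, y = -3.
Check: H·(-1, -3, 10) = (6, 18, -60) = -6·(-1, -3, 10).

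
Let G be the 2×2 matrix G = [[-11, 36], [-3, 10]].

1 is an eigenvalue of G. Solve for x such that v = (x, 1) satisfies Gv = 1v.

3

We need (G - 1I)v = 0.
G - 1I = [[-12, 36], [-3, 9]].
Row 1: (-12)·x + (36)·1 = 0
Row 2: (-3)·x + (9)·1 = 0
Solving gives x = 3.
Check: G·(3, 1) = (3, 1) = 1·(3, 1).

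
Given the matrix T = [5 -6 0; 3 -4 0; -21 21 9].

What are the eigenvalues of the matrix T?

-1, 2, 9

Compute the characteristic polynomial p(t) = det(tI - T).
Cofactor expansion gives p(t) = t^3 - 10t^2 + 7t + 18.
Rational-root test: t = 9 gives p(9) = 0.
Dividing by (t - 9) leaves t^2 - t - 2.
The quadratic factors as (t + 1)·(t - 2).
Eigenvalues: -1, 2, 9.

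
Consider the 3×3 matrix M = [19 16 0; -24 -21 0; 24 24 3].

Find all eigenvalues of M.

Compute the characteristic polynomial p(λ) = det(λI - M).
Expanding the 3×3 determinant: p(λ) = λ^3 - λ^2 - 21λ + 45.
Rational-root test: λ = 3 gives p(3) = 0.
Dividing by (λ - 3) leaves λ^2 + 2λ - 15.
The quadratic factors as (λ + 5)·(λ - 3).
Eigenvalues: -5, 3, 3.

-5, 3, 3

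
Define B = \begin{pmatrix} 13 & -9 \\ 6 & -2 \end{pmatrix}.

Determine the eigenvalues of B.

det(B - sI) = (13 - s)(-2 - s) - (-9)·(6) = s^2 - 11s + 28.
This factors as (s - 4)·(s - 7) = 0.
Eigenvalues: 4, 7.

4, 7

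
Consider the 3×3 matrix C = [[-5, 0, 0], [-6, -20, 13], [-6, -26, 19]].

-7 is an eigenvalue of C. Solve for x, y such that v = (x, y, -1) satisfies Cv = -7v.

0, -1

We need (C + 7I)v = 0.
C + 7I = [[2, 0, 0], [-6, -13, 13], [-6, -26, 26]].
Row 1: (2)·x + (0)·y + (0)·-1 = 0
Row 2: (-6)·x + (-13)·y + (13)·-1 = 0
Row 3: (-6)·x + (-26)·y + (26)·-1 = 0
Solving gives x = 0, y = -1.
Check: C·(0, -1, -1) = (0, 7, 7) = -7·(0, -1, -1).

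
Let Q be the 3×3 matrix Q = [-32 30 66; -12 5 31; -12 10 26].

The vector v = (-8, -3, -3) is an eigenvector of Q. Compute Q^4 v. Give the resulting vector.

(-2048, -768, -768)

First find the eigenvalue: Qv = (-32, -12, -12) = 4·(-8, -3, -3), so λ = 4.
Then Q^4 v = λ^4·v = 4^4·(-8, -3, -3) = 256·(-8, -3, -3) = (-2048, -768, -768).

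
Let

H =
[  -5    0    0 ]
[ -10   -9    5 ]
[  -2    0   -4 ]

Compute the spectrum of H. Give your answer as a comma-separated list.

-9, -5, -4

Compute the characteristic polynomial p(t) = det(tI - H).
Expanding the 3×3 determinant: p(t) = t^3 + 18t^2 + 101t + 180.
Rational-root test: t = -5 gives p(-5) = 0.
Factor out (t + 5): p(t) = (t + 5)·(t^2 + 13t + 36).
The quadratic factors as (t + 9)·(t + 4).
Eigenvalues: -9, -5, -4.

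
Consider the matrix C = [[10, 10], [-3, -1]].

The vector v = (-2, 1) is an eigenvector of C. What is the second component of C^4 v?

First find the eigenvalue: Cv = (-10, 5) = 5·(-2, 1), so λ = 5.
Then C^4 v = λ^4·v = 5^4·(-2, 1) = 625·(-2, 1) = (-1250, 625).

625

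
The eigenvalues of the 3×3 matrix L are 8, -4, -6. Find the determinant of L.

det(L) is the product of the eigenvalues: (8) · (-4) · (-6) = 192.

192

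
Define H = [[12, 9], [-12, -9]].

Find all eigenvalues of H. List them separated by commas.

0, 3

det(H - λI) = (12 - λ)(-9 - λ) - (9)·(-12) = λ^2 - 3λ.
This factors as λ·(λ - 3) = 0.
Eigenvalues: 0, 3.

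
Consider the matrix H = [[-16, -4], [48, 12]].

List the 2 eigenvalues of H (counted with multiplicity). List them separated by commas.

det(H - rI) = (-16 - r)(12 - r) - (-4)·(48) = r^2 + 4r.
This factors as (r + 4)·r = 0.
Eigenvalues: -4, 0.

-4, 0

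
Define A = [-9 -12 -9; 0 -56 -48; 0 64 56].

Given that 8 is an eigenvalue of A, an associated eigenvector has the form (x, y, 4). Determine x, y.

0, -3

We need (A - 8I)v = 0.
A - 8I = [[-17, -12, -9], [0, -64, -48], [0, 64, 48]].
Row 1: (-17)·x + (-12)·y + (-9)·4 = 0
Row 2: (0)·x + (-64)·y + (-48)·4 = 0
Row 3: (0)·x + (64)·y + (48)·4 = 0
Solving gives x = 0, y = -3.
Check: A·(0, -3, 4) = (0, -24, 32) = 8·(0, -3, 4).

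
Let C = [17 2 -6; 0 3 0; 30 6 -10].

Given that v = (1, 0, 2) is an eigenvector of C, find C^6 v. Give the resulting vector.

(15625, 0, 31250)

First find the eigenvalue: Cv = (5, 0, 10) = 5·(1, 0, 2), so λ = 5.
Then C^6 v = λ^6·v = 5^6·(1, 0, 2) = 15625·(1, 0, 2) = (15625, 0, 31250).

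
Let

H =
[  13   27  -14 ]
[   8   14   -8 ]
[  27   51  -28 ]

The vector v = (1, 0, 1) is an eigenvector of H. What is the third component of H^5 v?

-1

First find the eigenvalue: Hv = (-1, 0, -1) = -1·(1, 0, 1), so λ = -1.
Then H^5 v = λ^5·v = (-1)^5·(1, 0, 1) = -1·(1, 0, 1) = (-1, 0, -1).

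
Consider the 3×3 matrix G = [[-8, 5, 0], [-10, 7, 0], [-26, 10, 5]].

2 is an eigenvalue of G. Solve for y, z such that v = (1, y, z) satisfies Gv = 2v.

2, 2

We need (G - 2I)v = 0.
G - 2I = [[-10, 5, 0], [-10, 5, 0], [-26, 10, 3]].
Row 1: (-10)·1 + (5)·y + (0)·z = 0
Row 2: (-10)·1 + (5)·y + (0)·z = 0
Row 3: (-26)·1 + (10)·y + (3)·z = 0
Solving gives y = 2, z = 2.
Check: G·(1, 2, 2) = (2, 4, 4) = 2·(1, 2, 2).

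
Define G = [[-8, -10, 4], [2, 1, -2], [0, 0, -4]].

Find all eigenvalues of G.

-4, -4, -3

The characteristic polynomial is p(λ) = det(λI - G).
Expanding the 3×3 determinant: p(λ) = λ^3 + 11λ^2 + 40λ + 48.
Rational-root test: λ = -4 gives p(-4) = 0.
Dividing by (λ + 4) leaves λ^2 + 7λ + 12.
The quadratic factors as (λ + 4)·(λ + 3).
Eigenvalues: -4, -4, -3.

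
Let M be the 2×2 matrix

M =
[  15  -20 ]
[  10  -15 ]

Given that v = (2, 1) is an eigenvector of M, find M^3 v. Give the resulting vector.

First find the eigenvalue: Mv = (10, 5) = 5·(2, 1), so λ = 5.
Then M^3 v = λ^3·v = 5^3·(2, 1) = 125·(2, 1) = (250, 125).

(250, 125)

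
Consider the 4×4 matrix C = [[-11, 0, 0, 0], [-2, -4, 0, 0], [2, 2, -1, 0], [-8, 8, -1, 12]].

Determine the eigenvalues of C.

-11, -4, -1, 12

C is lower triangular, so its eigenvalues are the diagonal entries.
Diagonal: -11, -4, -1, 12.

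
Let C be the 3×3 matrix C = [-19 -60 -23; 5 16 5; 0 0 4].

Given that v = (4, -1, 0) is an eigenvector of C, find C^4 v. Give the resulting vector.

(1024, -256, 0)

First find the eigenvalue: Cv = (-16, 4, 0) = -4·(4, -1, 0), so λ = -4.
Then C^4 v = λ^4·v = (-4)^4·(4, -1, 0) = 256·(4, -1, 0) = (1024, -256, 0).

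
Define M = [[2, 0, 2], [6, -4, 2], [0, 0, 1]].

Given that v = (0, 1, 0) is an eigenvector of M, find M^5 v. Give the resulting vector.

First find the eigenvalue: Mv = (0, -4, 0) = -4·(0, 1, 0), so λ = -4.
Then M^5 v = λ^5·v = (-4)^5·(0, 1, 0) = -1024·(0, 1, 0) = (0, -1024, 0).

(0, -1024, 0)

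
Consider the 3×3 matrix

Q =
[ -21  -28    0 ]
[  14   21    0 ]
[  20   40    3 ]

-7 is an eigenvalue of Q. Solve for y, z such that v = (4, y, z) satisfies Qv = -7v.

-2, 0

We need (Q + 7I)v = 0.
Q + 7I = [[-14, -28, 0], [14, 28, 0], [20, 40, 10]].
Row 1: (-14)·4 + (-28)·y + (0)·z = 0
Row 2: (14)·4 + (28)·y + (0)·z = 0
Row 3: (20)·4 + (40)·y + (10)·z = 0
Solving gives y = -2, z = 0.
Check: Q·(4, -2, 0) = (-28, 14, 0) = -7·(4, -2, 0).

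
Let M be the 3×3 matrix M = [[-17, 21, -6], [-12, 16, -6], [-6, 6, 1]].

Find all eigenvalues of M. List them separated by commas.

-5, 1, 4

Compute the characteristic polynomial p(λ) = det(λI - M).
Expanding along the first row, p(λ) = λ^3 - 21λ + 20.
Try λ = 1: p(1) = 0, so 1 is a root.
Dividing by (λ - 1) leaves λ^2 + λ - 20.
The quadratic factors as (λ + 5)·(λ - 4).
Eigenvalues: -5, 1, 4.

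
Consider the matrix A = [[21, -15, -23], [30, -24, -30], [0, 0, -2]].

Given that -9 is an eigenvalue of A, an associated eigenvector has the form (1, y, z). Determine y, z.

We need (A + 9I)v = 0.
A + 9I = [[30, -15, -23], [30, -15, -30], [0, 0, 7]].
Row 1: (30)·1 + (-15)·y + (-23)·z = 0
Row 2: (30)·1 + (-15)·y + (-30)·z = 0
Row 3: (0)·1 + (0)·y + (7)·z = 0
Solving gives y = 2, z = 0.
Check: A·(1, 2, 0) = (-9, -18, 0) = -9·(1, 2, 0).

2, 0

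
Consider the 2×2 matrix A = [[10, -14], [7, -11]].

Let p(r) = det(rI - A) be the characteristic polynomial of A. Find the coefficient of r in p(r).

The coefficient of r of det(rI - A) is −trace(A).
trace(A) = (10) + (-11) = -1, so the coefficient is 1.

1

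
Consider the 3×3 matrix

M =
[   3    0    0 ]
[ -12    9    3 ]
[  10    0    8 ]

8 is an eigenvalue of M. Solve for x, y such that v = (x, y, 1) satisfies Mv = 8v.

We need (M - 8I)v = 0.
M - 8I = [[-5, 0, 0], [-12, 1, 3], [10, 0, 0]].
Row 1: (-5)·x + (0)·y + (0)·1 = 0
Row 2: (-12)·x + (1)·y + (3)·1 = 0
Row 3: (10)·x + (0)·y + (0)·1 = 0
Solving gives x = 0, y = -3.
Check: M·(0, -3, 1) = (0, -24, 8) = 8·(0, -3, 1).

0, -3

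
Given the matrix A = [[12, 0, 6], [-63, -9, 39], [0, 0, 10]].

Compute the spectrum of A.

Set up det(λI - A) = 0.
Expanding the 3×3 determinant: p(λ) = λ^3 - 13λ^2 - 78λ + 1080.
Rational-root test: λ = 10 gives p(10) = 0.
Factor out (λ - 10): p(λ) = (λ - 10)·(λ^2 - 3λ - 108).
The quadratic factors as (λ + 9)·(λ - 12).
Eigenvalues: -9, 10, 12.

-9, 10, 12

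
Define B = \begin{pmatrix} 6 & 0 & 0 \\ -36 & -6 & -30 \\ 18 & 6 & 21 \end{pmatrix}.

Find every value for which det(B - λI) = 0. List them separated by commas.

Compute the characteristic polynomial p(s) = det(sI - B).
Cofactor expansion gives p(s) = s^3 - 21s^2 + 144s - 324.
Try s = 6: p(6) = 0, so 6 is a root.
Factor out (s - 6): p(s) = (s - 6)·(s^2 - 15s + 54).
The quadratic factors as (s - 6)·(s - 9).
Eigenvalues: 6, 6, 9.

6, 6, 9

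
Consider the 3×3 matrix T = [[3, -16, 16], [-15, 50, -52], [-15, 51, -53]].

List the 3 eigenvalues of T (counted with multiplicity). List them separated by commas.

-2, -1, 3

Compute the characteristic polynomial p(r) = det(rI - T).
Cofactor expansion gives p(r) = r^3 - 7r - 6.
Try r = -1: p(-1) = 0, so -1 is a root.
Dividing by (r + 1) leaves r^2 - r - 6.
The quadratic factors as (r + 2)·(r - 3).
Eigenvalues: -2, -1, 3.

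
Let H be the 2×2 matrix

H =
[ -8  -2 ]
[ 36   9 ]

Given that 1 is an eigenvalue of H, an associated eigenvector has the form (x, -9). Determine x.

We need (H - 1I)v = 0.
H - 1I = [[-9, -2], [36, 8]].
Row 1: (-9)·x + (-2)·-9 = 0
Row 2: (36)·x + (8)·-9 = 0
Solving gives x = 2.
Check: H·(2, -9) = (2, -9) = 1·(2, -9).

2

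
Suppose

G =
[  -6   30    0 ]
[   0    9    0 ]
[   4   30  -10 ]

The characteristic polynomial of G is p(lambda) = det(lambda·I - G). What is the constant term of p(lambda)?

-540

p(lambda) = lambda^3 + 7·lambda^2 - 84·lambda - 540.
The constant term is -540.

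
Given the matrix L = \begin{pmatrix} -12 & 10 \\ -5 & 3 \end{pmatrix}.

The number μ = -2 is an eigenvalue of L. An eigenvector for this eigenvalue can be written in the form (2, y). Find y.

2

We need (L + 2I)v = 0.
L + 2I = [[-10, 10], [-5, 5]].
Row 1: (-10)·2 + (10)·y = 0
Row 2: (-5)·2 + (5)·y = 0
Solving gives y = 2.
Check: L·(2, 2) = (-4, -4) = -2·(2, 2).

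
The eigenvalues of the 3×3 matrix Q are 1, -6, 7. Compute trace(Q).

trace(Q) is the sum of the eigenvalues: (1) + (-6) + (7) = 2.

2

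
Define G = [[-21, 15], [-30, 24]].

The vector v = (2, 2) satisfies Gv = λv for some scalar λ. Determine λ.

Compute Gv: G·(2, 2) = (-12, -12).
Since Gv = λv, compare component 1: -12 = λ·2, so λ = -6.

-6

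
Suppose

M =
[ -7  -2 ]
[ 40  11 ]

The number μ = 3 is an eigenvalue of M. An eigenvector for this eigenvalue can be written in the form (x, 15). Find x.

We need (M - 3I)v = 0.
M - 3I = [[-10, -2], [40, 8]].
Row 1: (-10)·x + (-2)·15 = 0
Row 2: (40)·x + (8)·15 = 0
Solving gives x = -3.
Check: M·(-3, 15) = (-9, 45) = 3·(-3, 15).

-3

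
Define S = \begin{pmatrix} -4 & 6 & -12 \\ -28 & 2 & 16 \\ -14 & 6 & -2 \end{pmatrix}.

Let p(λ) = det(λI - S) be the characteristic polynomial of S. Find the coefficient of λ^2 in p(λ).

4

The coefficient of λ^2 of det(λI - S) is −trace(S).
trace(S) = (-4) + (2) + (-2) = -4, so the coefficient is 4.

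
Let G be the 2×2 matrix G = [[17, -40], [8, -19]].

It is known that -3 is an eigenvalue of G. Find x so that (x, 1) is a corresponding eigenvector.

2

We need (G + 3I)v = 0.
G + 3I = [[20, -40], [8, -16]].
Row 1: (20)·x + (-40)·1 = 0
Row 2: (8)·x + (-16)·1 = 0
Solving gives x = 2.
Check: G·(2, 1) = (-6, -3) = -3·(2, 1).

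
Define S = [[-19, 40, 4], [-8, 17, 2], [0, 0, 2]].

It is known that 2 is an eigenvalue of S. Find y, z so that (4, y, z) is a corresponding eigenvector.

2, 1

We need (S - 2I)v = 0.
S - 2I = [[-21, 40, 4], [-8, 15, 2], [0, 0, 0]].
Row 1: (-21)·4 + (40)·y + (4)·z = 0
Row 2: (-8)·4 + (15)·y + (2)·z = 0
Row 3: (0)·4 + (0)·y + (0)·z = 0
Solving gives y = 2, z = 1.
Check: S·(4, 2, 1) = (8, 4, 2) = 2·(4, 2, 1).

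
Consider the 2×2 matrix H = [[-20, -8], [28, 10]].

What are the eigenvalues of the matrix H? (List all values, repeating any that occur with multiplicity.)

det(H - λI) = (-20 - λ)(10 - λ) - (-8)·(28) = λ^2 + 10λ + 24.
This factors as (λ + 6)·(λ + 4) = 0.
Eigenvalues: -6, -4.

-6, -4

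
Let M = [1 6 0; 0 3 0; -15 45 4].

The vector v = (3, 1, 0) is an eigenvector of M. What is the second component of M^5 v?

First find the eigenvalue: Mv = (9, 3, 0) = 3·(3, 1, 0), so λ = 3.
Then M^5 v = λ^5·v = 3^5·(3, 1, 0) = 243·(3, 1, 0) = (729, 243, 0).

243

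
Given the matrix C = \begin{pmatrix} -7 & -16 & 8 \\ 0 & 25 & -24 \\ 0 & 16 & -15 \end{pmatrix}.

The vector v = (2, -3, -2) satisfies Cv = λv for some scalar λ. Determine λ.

Compute Cv: C·(2, -3, -2) = (18, -27, -18).
Since Cv = λv, compare component 1: 18 = λ·2, so λ = 9.

9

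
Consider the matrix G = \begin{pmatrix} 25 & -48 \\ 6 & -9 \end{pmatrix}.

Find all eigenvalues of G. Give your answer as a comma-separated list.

det(G - lambda·I) = (25 - lambda)(-9 - lambda) - (-48)·(6) = lambda^2 - 16·lambda + 63.
This factors as (lambda - 7)·(lambda - 9) = 0.
Eigenvalues: 7, 9.

7, 9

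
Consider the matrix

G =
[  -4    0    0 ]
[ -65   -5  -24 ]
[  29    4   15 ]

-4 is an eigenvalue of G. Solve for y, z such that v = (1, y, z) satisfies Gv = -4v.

7, -3

We need (G + 4I)v = 0.
G + 4I = [[0, 0, 0], [-65, -1, -24], [29, 4, 19]].
Row 1: (0)·1 + (0)·y + (0)·z = 0
Row 2: (-65)·1 + (-1)·y + (-24)·z = 0
Row 3: (29)·1 + (4)·y + (19)·z = 0
Solving gives y = 7, z = -3.
Check: G·(1, 7, -3) = (-4, -28, 12) = -4·(1, 7, -3).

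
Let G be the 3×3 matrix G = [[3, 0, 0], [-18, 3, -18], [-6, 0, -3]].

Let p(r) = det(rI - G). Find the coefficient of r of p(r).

-9

p(r) = r^3 - 3r^2 - 9r + 27.
The coefficient of r is -9.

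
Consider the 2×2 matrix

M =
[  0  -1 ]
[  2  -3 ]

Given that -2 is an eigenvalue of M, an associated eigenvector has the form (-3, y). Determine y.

We need (M + 2I)v = 0.
M + 2I = [[2, -1], [2, -1]].
Row 1: (2)·-3 + (-1)·y = 0
Row 2: (2)·-3 + (-1)·y = 0
Solving gives y = -6.
Check: M·(-3, -6) = (6, 12) = -2·(-3, -6).

-6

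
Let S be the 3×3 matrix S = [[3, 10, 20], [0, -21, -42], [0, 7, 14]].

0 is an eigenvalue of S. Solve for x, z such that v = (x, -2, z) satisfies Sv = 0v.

0, 1

We need (S)v = 0.
S = [[3, 10, 20], [0, -21, -42], [0, 7, 14]].
Row 1: (3)·x + (10)·-2 + (20)·z = 0
Row 2: (0)·x + (-21)·-2 + (-42)·z = 0
Row 3: (0)·x + (7)·-2 + (14)·z = 0
Solving gives x = 0, z = 1.
Check: S·(0, -2, 1) = (0, 0, 0) = 0·(0, -2, 1).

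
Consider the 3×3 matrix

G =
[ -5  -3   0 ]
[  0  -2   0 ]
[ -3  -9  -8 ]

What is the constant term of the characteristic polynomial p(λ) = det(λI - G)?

p(0) = det(0·I − G) = det(−G) = (−1)^3·det(G).
det(G) = -80, so p(0) = 80.

80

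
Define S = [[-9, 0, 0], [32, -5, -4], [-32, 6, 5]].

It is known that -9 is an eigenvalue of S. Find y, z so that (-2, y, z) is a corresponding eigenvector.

8, -8

We need (S + 9I)v = 0.
S + 9I = [[0, 0, 0], [32, 4, -4], [-32, 6, 14]].
Row 1: (0)·-2 + (0)·y + (0)·z = 0
Row 2: (32)·-2 + (4)·y + (-4)·z = 0
Row 3: (-32)·-2 + (6)·y + (14)·z = 0
Solving gives y = 8, z = -8.
Check: S·(-2, 8, -8) = (18, -72, 72) = -9·(-2, 8, -8).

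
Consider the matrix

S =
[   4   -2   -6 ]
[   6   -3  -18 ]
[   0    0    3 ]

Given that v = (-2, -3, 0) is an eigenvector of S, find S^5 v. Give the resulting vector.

First find the eigenvalue: Sv = (-2, -3, 0) = 1·(-2, -3, 0), so λ = 1.
Then S^5 v = λ^5·v = 1^5·(-2, -3, 0) = 1·(-2, -3, 0) = (-2, -3, 0).

(-2, -3, 0)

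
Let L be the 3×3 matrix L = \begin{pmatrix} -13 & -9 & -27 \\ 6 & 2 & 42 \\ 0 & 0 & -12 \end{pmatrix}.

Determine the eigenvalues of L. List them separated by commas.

The characteristic polynomial is p(λ) = det(λI - L).
Cofactor expansion gives p(λ) = λ^3 + 23λ^2 + 160λ + 336.
Rational-root test: λ = -12 gives p(-12) = 0.
Dividing by (λ + 12) leaves λ^2 + 11λ + 28.
The quadratic factors as (λ + 7)·(λ + 4).
Eigenvalues: -12, -7, -4.

-12, -7, -4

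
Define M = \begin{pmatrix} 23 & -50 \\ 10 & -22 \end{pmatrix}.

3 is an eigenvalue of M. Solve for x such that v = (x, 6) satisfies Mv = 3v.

We need (M - 3I)v = 0.
M - 3I = [[20, -50], [10, -25]].
Row 1: (20)·x + (-50)·6 = 0
Row 2: (10)·x + (-25)·6 = 0
Solving gives x = 15.
Check: M·(15, 6) = (45, 18) = 3·(15, 6).

15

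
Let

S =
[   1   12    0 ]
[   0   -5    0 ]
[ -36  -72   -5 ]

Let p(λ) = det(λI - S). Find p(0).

p(0) = det(0·I − S) = det(−S) = (−1)^3·det(S).
det(S) = 25, so p(0) = -25.

-25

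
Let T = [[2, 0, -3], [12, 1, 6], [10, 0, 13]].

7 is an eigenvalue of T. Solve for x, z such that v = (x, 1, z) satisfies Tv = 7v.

We need (T - 7I)v = 0.
T - 7I = [[-5, 0, -3], [12, -6, 6], [10, 0, 6]].
Row 1: (-5)·x + (0)·1 + (-3)·z = 0
Row 2: (12)·x + (-6)·1 + (6)·z = 0
Row 3: (10)·x + (0)·1 + (6)·z = 0
Solving gives x = 3, z = -5.
Check: T·(3, 1, -5) = (21, 7, -35) = 7·(3, 1, -5).

3, -5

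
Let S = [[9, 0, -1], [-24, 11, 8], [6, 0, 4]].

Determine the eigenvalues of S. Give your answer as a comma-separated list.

6, 7, 11

The characteristic polynomial is p(r) = det(rI - S).
Expanding the 3×3 determinant: p(r) = r^3 - 24r^2 + 185r - 462.
Try r = 7: p(7) = 0, so 7 is a root.
Dividing by (r - 7) leaves r^2 - 17r + 66.
The quadratic factors as (r - 6)·(r - 11).
Eigenvalues: 6, 7, 11.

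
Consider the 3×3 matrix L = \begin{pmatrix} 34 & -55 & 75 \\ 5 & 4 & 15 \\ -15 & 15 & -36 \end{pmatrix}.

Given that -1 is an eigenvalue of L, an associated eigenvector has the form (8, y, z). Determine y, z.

We need (L + 1I)v = 0.
L + 1I = [[35, -55, 75], [5, 5, 15], [-15, 15, -35]].
Row 1: (35)·8 + (-55)·y + (75)·z = 0
Row 2: (5)·8 + (5)·y + (15)·z = 0
Row 3: (-15)·8 + (15)·y + (-35)·z = 0
Solving gives y = 1, z = -3.
Check: L·(8, 1, -3) = (-8, -1, 3) = -1·(8, 1, -3).

1, -3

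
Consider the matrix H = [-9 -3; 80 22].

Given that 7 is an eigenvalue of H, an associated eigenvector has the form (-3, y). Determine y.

We need (H - 7I)v = 0.
H - 7I = [[-16, -3], [80, 15]].
Row 1: (-16)·-3 + (-3)·y = 0
Row 2: (80)·-3 + (15)·y = 0
Solving gives y = 16.
Check: H·(-3, 16) = (-21, 112) = 7·(-3, 16).

16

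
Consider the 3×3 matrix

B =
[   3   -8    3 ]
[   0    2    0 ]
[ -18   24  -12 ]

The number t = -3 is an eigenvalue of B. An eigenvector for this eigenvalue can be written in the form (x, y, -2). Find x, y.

We need (B + 3I)v = 0.
B + 3I = [[6, -8, 3], [0, 5, 0], [-18, 24, -9]].
Row 1: (6)·x + (-8)·y + (3)·-2 = 0
Row 2: (0)·x + (5)·y + (0)·-2 = 0
Row 3: (-18)·x + (24)·y + (-9)·-2 = 0
Solving gives x = 1, y = 0.
Check: B·(1, 0, -2) = (-3, 0, 6) = -3·(1, 0, -2).

1, 0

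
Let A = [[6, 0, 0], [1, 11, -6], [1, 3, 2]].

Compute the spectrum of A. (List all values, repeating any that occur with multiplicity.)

Compute the characteristic polynomial p(λ) = det(λI - A).
Expanding the 3×3 determinant: p(λ) = λ^3 - 19λ^2 + 118λ - 240.
Rational-root test: λ = 5 gives p(5) = 0.
Dividing by (λ - 5) leaves λ^2 - 14λ + 48.
The quadratic factors as (λ - 6)·(λ - 8).
Eigenvalues: 5, 6, 8.

5, 6, 8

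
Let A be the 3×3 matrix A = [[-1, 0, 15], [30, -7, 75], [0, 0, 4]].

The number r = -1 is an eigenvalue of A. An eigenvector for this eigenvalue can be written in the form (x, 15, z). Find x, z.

We need (A + 1I)v = 0.
A + 1I = [[0, 0, 15], [30, -6, 75], [0, 0, 5]].
Row 1: (0)·x + (0)·15 + (15)·z = 0
Row 2: (30)·x + (-6)·15 + (75)·z = 0
Row 3: (0)·x + (0)·15 + (5)·z = 0
Solving gives x = 3, z = 0.
Check: A·(3, 15, 0) = (-3, -15, 0) = -1·(3, 15, 0).

3, 0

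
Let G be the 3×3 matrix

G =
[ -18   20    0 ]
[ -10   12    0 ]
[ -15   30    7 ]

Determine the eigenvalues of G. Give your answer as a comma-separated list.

-8, 2, 7

The characteristic polynomial is p(s) = det(sI - G).
Expanding the 3×3 determinant: p(s) = s^3 - s^2 - 58s + 112.
Since p(7) = 0, s = 7 is a root.
Dividing by (s - 7) leaves s^2 + 6s - 16.
The quadratic factors as (s + 8)·(s - 2).
Eigenvalues: -8, 2, 7.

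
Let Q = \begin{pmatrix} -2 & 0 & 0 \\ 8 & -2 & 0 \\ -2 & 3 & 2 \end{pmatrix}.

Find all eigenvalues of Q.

Q is lower triangular, so its eigenvalues are the diagonal entries.
Diagonal: -2, -2, 2.

-2, -2, 2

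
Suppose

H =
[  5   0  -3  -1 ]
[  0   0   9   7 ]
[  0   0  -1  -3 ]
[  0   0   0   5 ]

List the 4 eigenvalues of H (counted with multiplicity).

-1, 0, 5, 5

H is upper triangular, so its eigenvalues are the diagonal entries.
Diagonal: 5, 0, -1, 5.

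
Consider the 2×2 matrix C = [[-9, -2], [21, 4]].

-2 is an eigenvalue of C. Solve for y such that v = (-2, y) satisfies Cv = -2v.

7

We need (C + 2I)v = 0.
C + 2I = [[-7, -2], [21, 6]].
Row 1: (-7)·-2 + (-2)·y = 0
Row 2: (21)·-2 + (6)·y = 0
Solving gives y = 7.
Check: C·(-2, 7) = (4, -14) = -2·(-2, 7).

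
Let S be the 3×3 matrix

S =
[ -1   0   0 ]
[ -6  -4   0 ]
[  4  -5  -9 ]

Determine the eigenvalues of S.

-9, -4, -1

S is lower triangular, so its eigenvalues are the diagonal entries.
Diagonal: -1, -4, -9.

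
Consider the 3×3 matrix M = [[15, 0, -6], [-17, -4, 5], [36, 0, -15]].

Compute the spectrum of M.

-4, -3, 3

Compute the characteristic polynomial p(s) = det(sI - M).
Expanding along the first row, p(s) = s^3 + 4s^2 - 9s - 36.
Try s = -3: p(-3) = 0, so -3 is a root.
Dividing by (s + 3) leaves s^2 + s - 12.
The quadratic factors as (s + 4)·(s - 3).
Eigenvalues: -4, -3, 3.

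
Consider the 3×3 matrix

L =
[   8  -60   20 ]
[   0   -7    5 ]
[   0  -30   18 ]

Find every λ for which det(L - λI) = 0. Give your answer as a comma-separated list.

3, 8, 8

Set up det(λI - L) = 0.
Cofactor expansion gives p(λ) = λ^3 - 19λ^2 + 112λ - 192.
Try λ = 3: p(3) = 0, so 3 is a root.
Dividing by (λ - 3) leaves λ^2 - 16λ + 64.
The quadratic factor is (λ - 8)^2.
Eigenvalues: 3, 8, 8.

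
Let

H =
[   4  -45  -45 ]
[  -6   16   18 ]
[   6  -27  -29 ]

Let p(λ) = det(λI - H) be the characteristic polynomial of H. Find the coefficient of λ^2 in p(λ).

The coefficient of λ^2 of det(λI - H) is −trace(H).
trace(H) = (4) + (16) + (-29) = -9, so the coefficient is 9.

9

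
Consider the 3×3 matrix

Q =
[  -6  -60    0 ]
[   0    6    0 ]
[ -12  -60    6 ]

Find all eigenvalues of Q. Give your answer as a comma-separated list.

Compute the characteristic polynomial p(s) = det(sI - Q).
Expanding along the first row, p(s) = s^3 - 6s^2 - 36s + 216.
Rational-root test: s = -6 gives p(-6) = 0.
Factor out (s + 6): p(s) = (s + 6)·(s^2 - 12s + 36).
The quadratic factor is (s - 6)^2.
Eigenvalues: -6, 6, 6.

-6, 6, 6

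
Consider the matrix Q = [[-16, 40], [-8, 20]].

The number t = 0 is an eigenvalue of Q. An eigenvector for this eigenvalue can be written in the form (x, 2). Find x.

We need (Q)v = 0.
Q = [[-16, 40], [-8, 20]].
Row 1: (-16)·x + (40)·2 = 0
Row 2: (-8)·x + (20)·2 = 0
Solving gives x = 5.
Check: Q·(5, 2) = (0, 0) = 0·(5, 2).

5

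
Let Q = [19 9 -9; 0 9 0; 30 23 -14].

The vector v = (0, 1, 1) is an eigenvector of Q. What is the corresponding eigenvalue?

9

Compute Qv: Q·(0, 1, 1) = (0, 9, 9).
Since Qv = λv, compare component 2: 9 = λ·1, so λ = 9.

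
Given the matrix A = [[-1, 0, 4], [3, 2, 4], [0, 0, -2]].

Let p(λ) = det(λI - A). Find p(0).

p(0) = det(0·I − A) = det(−A) = (−1)^3·det(A).
det(A) = 4, so p(0) = -4.

-4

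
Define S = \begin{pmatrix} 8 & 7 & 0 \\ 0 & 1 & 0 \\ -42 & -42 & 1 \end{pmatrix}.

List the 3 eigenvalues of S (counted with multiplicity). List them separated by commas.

1, 1, 8

The characteristic polynomial is p(λ) = det(λI - S).
Expanding along the first row, p(λ) = λ^3 - 10λ^2 + 17λ - 8.
Since p(1) = 0, λ = 1 is a root.
Dividing by (λ - 1) leaves λ^2 - 9λ + 8.
The quadratic factors as (λ - 1)·(λ - 8).
Eigenvalues: 1, 1, 8.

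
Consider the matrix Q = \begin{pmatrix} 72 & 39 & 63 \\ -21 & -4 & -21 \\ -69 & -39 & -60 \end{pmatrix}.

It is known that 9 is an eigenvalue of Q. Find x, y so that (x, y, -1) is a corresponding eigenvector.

We need (Q - 9I)v = 0.
Q - 9I = [[63, 39, 63], [-21, -13, -21], [-69, -39, -69]].
Row 1: (63)·x + (39)·y + (63)·-1 = 0
Row 2: (-21)·x + (-13)·y + (-21)·-1 = 0
Row 3: (-69)·x + (-39)·y + (-69)·-1 = 0
Solving gives x = 1, y = 0.
Check: Q·(1, 0, -1) = (9, 0, -9) = 9·(1, 0, -1).

1, 0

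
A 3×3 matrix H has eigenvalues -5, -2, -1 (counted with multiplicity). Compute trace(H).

-8

trace(H) is the sum of the eigenvalues: (-5) + (-2) + (-1) = -8.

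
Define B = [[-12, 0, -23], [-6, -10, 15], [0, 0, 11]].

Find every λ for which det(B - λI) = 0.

The characteristic polynomial is p(λ) = det(λI - B).
Expanding the 3×3 determinant: p(λ) = λ^3 + 11λ^2 - 122λ - 1320.
Try λ = -10: p(-10) = 0, so -10 is a root.
Dividing by (λ + 10) leaves λ^2 + λ - 132.
The quadratic factors as (λ + 12)·(λ - 11).
Eigenvalues: -12, -10, 11.

-12, -10, 11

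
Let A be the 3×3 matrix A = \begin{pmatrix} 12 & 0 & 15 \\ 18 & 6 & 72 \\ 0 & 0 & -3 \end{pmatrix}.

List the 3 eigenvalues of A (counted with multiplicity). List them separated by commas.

-3, 6, 12

The characteristic polynomial is p(lambda) = det(lambda·I - A).
Cofactor expansion gives p(lambda) = lambda^3 - 15·lambda^2 + 18·lambda + 216.
Try lambda = -3: p(-3) = 0, so -3 is a root.
Factor out (lambda + 3): p(lambda) = (lambda + 3)·(lambda^2 - 18·lambda + 72).
The quadratic factors as (lambda - 6)·(lambda - 12).
Eigenvalues: -3, 6, 12.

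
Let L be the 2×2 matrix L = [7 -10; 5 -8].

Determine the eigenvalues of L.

det(L - μI) = (7 - μ)(-8 - μ) - (-10)·(5) = μ^2 + μ - 6.
This factors as (μ + 3)·(μ - 2) = 0.
Eigenvalues: -3, 2.

-3, 2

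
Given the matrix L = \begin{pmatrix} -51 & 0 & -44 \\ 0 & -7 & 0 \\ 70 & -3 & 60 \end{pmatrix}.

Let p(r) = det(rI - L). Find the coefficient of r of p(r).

p(r) = r^3 - 2r^2 - 43r + 140.
The coefficient of r is -43.

-43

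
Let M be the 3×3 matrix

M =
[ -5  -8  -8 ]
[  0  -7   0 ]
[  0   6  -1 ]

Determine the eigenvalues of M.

-7, -5, -1

The characteristic polynomial is p(lambda) = det(lambda·I - M).
Expanding along the first row, p(lambda) = lambda^3 + 13·lambda^2 + 47·lambda + 35.
Try lambda = -1: p(-1) = 0, so -1 is a root.
Dividing by (lambda + 1) leaves lambda^2 + 12·lambda + 35.
The quadratic factors as (lambda + 7)·(lambda + 5).
Eigenvalues: -7, -5, -1.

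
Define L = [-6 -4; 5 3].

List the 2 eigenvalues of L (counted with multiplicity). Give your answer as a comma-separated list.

det(L - sI) = (-6 - s)(3 - s) - (-4)·(5) = s^2 + 3s + 2.
This factors as (s + 2)·(s + 1) = 0.
Eigenvalues: -2, -1.

-2, -1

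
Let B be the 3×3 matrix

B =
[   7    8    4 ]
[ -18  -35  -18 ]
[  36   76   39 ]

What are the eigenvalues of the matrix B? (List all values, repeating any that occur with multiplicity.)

1, 3, 7

The characteristic polynomial is p(λ) = det(λI - B).
Expanding along the first row, p(λ) = λ^3 - 11λ^2 + 31λ - 21.
Rational-root test: λ = 1 gives p(1) = 0.
Factor out (λ - 1): p(λ) = (λ - 1)·(λ^2 - 10λ + 21).
The quadratic factors as (λ - 3)·(λ - 7).
Eigenvalues: 1, 3, 7.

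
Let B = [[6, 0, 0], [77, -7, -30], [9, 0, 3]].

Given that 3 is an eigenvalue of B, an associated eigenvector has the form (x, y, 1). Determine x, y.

We need (B - 3I)v = 0.
B - 3I = [[3, 0, 0], [77, -10, -30], [9, 0, 0]].
Row 1: (3)·x + (0)·y + (0)·1 = 0
Row 2: (77)·x + (-10)·y + (-30)·1 = 0
Row 3: (9)·x + (0)·y + (0)·1 = 0
Solving gives x = 0, y = -3.
Check: B·(0, -3, 1) = (0, -9, 3) = 3·(0, -3, 1).

0, -3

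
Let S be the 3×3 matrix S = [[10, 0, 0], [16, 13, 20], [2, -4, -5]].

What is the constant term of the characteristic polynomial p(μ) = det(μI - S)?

p(0) = det(0·I − S) = det(−S) = (−1)^3·det(S).
det(S) = 150, so p(0) = -150.

-150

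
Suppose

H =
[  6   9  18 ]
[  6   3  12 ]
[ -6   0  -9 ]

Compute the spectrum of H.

Set up det(sI - H) = 0.
Expanding the 3×3 determinant: p(s) = s^3 - 9s.
Try s = 3: p(3) = 0, so 3 is a root.
Factor out (s - 3): p(s) = (s - 3)·(s^2 + 3s).
The quadratic factors as (s + 3)·s.
Eigenvalues: -3, 0, 3.

-3, 0, 3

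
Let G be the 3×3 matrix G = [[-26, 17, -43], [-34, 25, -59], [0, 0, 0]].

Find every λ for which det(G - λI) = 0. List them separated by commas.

-9, 0, 8

Compute the characteristic polynomial p(lambda) = det(lambda·I - G).
Cofactor expansion gives p(lambda) = lambda^3 + lambda^2 - 72·lambda.
Try lambda = 0: p(0) = 0, so 0 is a root.
Dividing by lambda leaves lambda^2 + lambda - 72.
The quadratic factors as (lambda + 9)·(lambda - 8).
Eigenvalues: -9, 0, 8.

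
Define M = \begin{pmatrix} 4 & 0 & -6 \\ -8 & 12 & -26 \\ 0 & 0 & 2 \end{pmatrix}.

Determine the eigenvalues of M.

2, 4, 12

Compute the characteristic polynomial p(t) = det(tI - M).
Expanding along the first row, p(t) = t^3 - 18t^2 + 80t - 96.
Since p(4) = 0, t = 4 is a root.
Dividing by (t - 4) leaves t^2 - 14t + 24.
The quadratic factors as (t - 2)·(t - 12).
Eigenvalues: 2, 4, 12.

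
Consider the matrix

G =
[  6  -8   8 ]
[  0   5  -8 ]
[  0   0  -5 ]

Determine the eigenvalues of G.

G is upper triangular, so its eigenvalues are the diagonal entries.
Diagonal: 6, 5, -5.

-5, 5, 6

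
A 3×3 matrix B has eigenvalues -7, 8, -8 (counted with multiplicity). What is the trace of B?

-7

trace(B) is the sum of the eigenvalues: (-7) + (8) + (-8) = -7.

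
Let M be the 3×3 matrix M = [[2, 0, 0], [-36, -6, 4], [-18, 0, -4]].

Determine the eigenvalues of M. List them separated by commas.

-6, -4, 2

The characteristic polynomial is p(r) = det(rI - M).
Expanding along the first row, p(r) = r^3 + 8r^2 + 4r - 48.
Rational-root test: r = -4 gives p(-4) = 0.
Dividing by (r + 4) leaves r^2 + 4r - 12.
The quadratic factors as (r + 6)·(r - 2).
Eigenvalues: -6, -4, 2.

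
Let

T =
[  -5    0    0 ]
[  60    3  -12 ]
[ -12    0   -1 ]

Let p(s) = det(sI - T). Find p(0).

p(0) = det(0·I − T) = det(−T) = (−1)^3·det(T).
det(T) = 15, so p(0) = -15.

-15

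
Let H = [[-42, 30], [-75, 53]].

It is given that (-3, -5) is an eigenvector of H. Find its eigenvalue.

Compute Hv: H·(-3, -5) = (-24, -40).
Since Hv = λv, compare component 1: -24 = λ·-3, so λ = 8.

8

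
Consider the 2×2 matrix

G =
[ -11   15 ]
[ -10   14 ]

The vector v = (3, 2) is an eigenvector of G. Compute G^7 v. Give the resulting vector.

First find the eigenvalue: Gv = (-3, -2) = -1·(3, 2), so λ = -1.
Then G^7 v = λ^7·v = (-1)^7·(3, 2) = -1·(3, 2) = (-3, -2).

(-3, -2)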